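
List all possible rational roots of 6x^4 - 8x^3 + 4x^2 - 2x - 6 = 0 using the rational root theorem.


Rational root theorem: possible roots are ±p/q where:
  p divides the constant term (-6): p ∈ {1, 2, 3, 6}
  q divides the leading coefficient (6): q ∈ {1, 2, 3, 6}

All possible rational roots: -6, -3, -2, -3/2, -1, -2/3, -1/2, -1/3, -1/6, 1/6, 1/3, 1/2, 2/3, 1, 3/2, 2, 3, 6

-6, -3, -2, -3/2, -1, -2/3, -1/2, -1/3, -1/6, 1/6, 1/3, 1/2, 2/3, 1, 3/2, 2, 3, 6


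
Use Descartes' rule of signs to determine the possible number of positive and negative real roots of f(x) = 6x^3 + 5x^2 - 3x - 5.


Descartes' rule of signs:

For positive roots, count sign changes in f(x) = 6x^3 + 5x^2 - 3x - 5:
Signs of coefficients: +, +, -, -
Number of sign changes: 1
Possible positive real roots: 1

For negative roots, examine f(-x) = -6x^3 + 5x^2 + 3x - 5:
Signs of coefficients: -, +, +, -
Number of sign changes: 2
Possible negative real roots: 2, 0

Positive roots: 1; Negative roots: 2 or 0


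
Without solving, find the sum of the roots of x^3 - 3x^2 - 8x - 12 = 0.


By Vieta's formulas for x^3 + bx^2 + cx + d = 0:
  r1 + r2 + r3 = -b/a = 3
  r1*r2 + r1*r3 + r2*r3 = c/a = -8
  r1*r2*r3 = -d/a = 12


Sum = 3


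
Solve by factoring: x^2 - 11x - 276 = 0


We need two numbers that multiply to -276 and add to -11.
Those numbers are -23 and 12 (since (-23) * 12 = -276 and (-23) + 12 = -11).
So x^2 - 11x - 276 = (x - 23)(x + 12) = 0
Setting each factor to zero: x = 23 or x = -12

x = -12, x = 23


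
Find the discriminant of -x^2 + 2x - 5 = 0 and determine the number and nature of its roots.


For ax^2 + bx + c = 0, discriminant D = b^2 - 4ac
Here a = -1, b = 2, c = -5
D = (2)^2 - 4(-1)(-5) = 4 - 20 = -16

D = -16 < 0
The equation has no real roots (2 complex conjugate roots).

Discriminant = -16, no real roots (2 complex conjugate roots)


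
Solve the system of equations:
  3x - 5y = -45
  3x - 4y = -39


Using Cramer's rule:
Determinant D = (3)(-4) - (3)(-5) = -12 + 15 = 3
Dx = (-45)(-4) - (-39)(-5) = 180 - 195 = -15
Dy = (3)(-39) - (3)(-45) = -117 + 135 = 18
x = Dx/D = -15/3 = -5
y = Dy/D = 18/3 = 6

x = -5, y = 6


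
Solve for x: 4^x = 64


Express both sides with the same base.
64 = 4^3
Since the bases match: x = 3

x = 3


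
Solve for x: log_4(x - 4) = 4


Convert to exponential form: x - 4 = 4^4 = 256
x = 256 + 4 = 260
Check: log_4(260 - 4) = log_4(256) = log_4(256) = 4 ✓

x = 260


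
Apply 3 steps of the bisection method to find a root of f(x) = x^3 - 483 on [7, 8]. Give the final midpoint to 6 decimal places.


f(x) = x^3 - 483
f(7) = -140 < 0
f(8) = 29 > 0

Step 1: midpoint = (7.000000 + 8.000000)/2 = 7.500000
  f(7.500000) = -61.125000
  f(mid) < 0, so root is in [7.500000, 8.000000]

Step 2: midpoint = (7.500000 + 8.000000)/2 = 7.750000
  f(7.750000) = -17.515625
  f(mid) < 0, so root is in [7.750000, 8.000000]

Step 3: midpoint = (7.750000 + 8.000000)/2 = 7.875000
  f(7.875000) = 5.373047
  f(mid) > 0, so root is in [7.750000, 7.875000]

midpoint = 7.875000


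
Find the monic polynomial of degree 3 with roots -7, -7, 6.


A monic polynomial with roots -7, -7, 6 is:
p(x) = (x + 7)(x + 7)(x - 6)
After multiplying by (x + 7): x + 7
After multiplying by (x + 7): x^2 + 14x + 49
After multiplying by (x - 6): x^3 + 8x^2 - 35x - 294

x^3 + 8x^2 - 35x - 294


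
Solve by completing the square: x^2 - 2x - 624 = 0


Start: x^2 - 2x - 624 = 0
Move constant: x^2 - 2x = 624
Half of -2 is -1, squared is 1
Add 1 to both sides: x^2 - 2x + 1 = 625
(x - 1)^2 = 625
x - 1 = ±25
x = 1 + 25 = 26 or x = 1 - 25 = -24

x = -24, x = 26


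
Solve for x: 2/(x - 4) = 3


Multiply both sides by (x - 4): 2 = 3(x - 4)
Distribute: 2 = 3x - 12
3x = 2 + 12 = 14
x = 14/3

x = 14/3


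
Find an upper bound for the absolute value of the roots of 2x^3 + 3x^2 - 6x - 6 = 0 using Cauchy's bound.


Cauchy's bound: all roots r satisfy |r| <= 1 + max(|a_i/a_n|) for i = 0,...,n-1
where a_n is the leading coefficient.

Coefficients: [2, 3, -6, -6]
Leading coefficient a_n = 2
Ratios |a_i/a_n|: 3/2, 3, 3
Maximum ratio: 3
Cauchy's bound: |r| <= 1 + 3 = 4

Upper bound = 4


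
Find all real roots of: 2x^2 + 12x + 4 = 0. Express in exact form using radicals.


Using the quadratic formula: x = (-b ± sqrt(b^2 - 4ac)) / (2a)
Here a = 2, b = 12, c = 4
Discriminant = b^2 - 4ac = 12^2 - 4(2)(4) = 144 - 32 = 112
Since discriminant = 112 > 0, there are two real roots.
x = (-12 ± 4*sqrt(7)) / 4
Simplifying: x = -3 ± sqrt(7)
Numerically: x ≈ -0.3542 or x ≈ -5.6458

x = -3 + sqrt(7) or x = -3 - sqrt(7)


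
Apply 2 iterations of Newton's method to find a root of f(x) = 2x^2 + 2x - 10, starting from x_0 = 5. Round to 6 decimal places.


Newton's method: x_(n+1) = x_n - f(x_n)/f'(x_n)
f(x) = 2x^2 + 2x - 10
f'(x) = 4x + 2

Iteration 1:
  f(5.000000) = 50.000000
  f'(5.000000) = 22.000000
  x_1 = 5.000000 - (50.000000)/(22.000000) = 2.727273

Iteration 2:
  f(2.727273) = 10.330579
  f'(2.727273) = 12.909091
  x_2 = 2.727273 - (10.330579)/(12.909091) = 1.927017

x_2 = 1.927017


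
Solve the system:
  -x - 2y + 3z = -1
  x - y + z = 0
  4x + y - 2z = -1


Using Cramer's rule. Expand each determinant along the first row.
D  = (-1)*[(-1)*(-2) - 1*1] - (-2)*[1*(-2) - 1*4] + 3*[1*1 - (-1)*4]
  = (-1)*(1) - (-2)*(-6) + 3*(5) = 2
Dx = (-1)*[(-1)*(-2) - 1*1] - (-2)*[0*(-2) - 1*(-1)] + 3*[0*1 - (-1)*(-1)]
  = (-1)*(1) - (-2)*(1) + 3*(-1) = -2
Dy = (-1)*[0*(-2) - 1*(-1)] - (-1)*[1*(-2) - 1*4] + 3*[1*(-1) - 0*4]
  = (-1)*(1) - (-1)*(-6) + 3*(-1) = -10
Dz = (-1)*[(-1)*(-1) - 0*1] - (-2)*[1*(-1) - 0*4] + (-1)*[1*1 - (-1)*4]
  = (-1)*(1) - (-2)*(-1) + (-1)*(5) = -8
x = Dx/D = -2/2 = -1, y = Dy/D = -10/2 = -5, z = Dz/D = -8/2 = -4
Check eq1: (-1)(-1) + (-2)(-5) + (3)(-4) = -1 = -1 ✓
Check eq2: (1)(-1) + (-1)(-5) + (1)(-4) = 0 = 0 ✓
Check eq3: (4)(-1) + (1)(-5) + (-2)(-4) = -1 = -1 ✓

x = -1, y = -5, z = -4


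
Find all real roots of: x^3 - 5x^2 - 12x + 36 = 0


Let p(x) = x^3 - 5x^2 - 12x + 36. By the rational root theorem (leading coefficient 1), any rational root is an integer divisor of 36: try ±1, ±2, ... in turn.
Test x = 1: value = 20 ≠ 0.
Test x = -1: value = 42 ≠ 0.
Test x = 2: value = 0 ✓, so (x - 2) is a factor.
Synthetic division by (x - 2): bring down 1; 1(2) - 5 = -3; (-3)(2) - 12 = -18; (-18)(2) + 36 = 0 → quotient x^2 - 3x - 18, remainder 0.
Solve the quadratic x^2 - 3x - 18 = 0: discriminant = (-3)^2 - 4(1)(-18) = 9 + 72 = 81.
sqrt(81) = 9, so x = (3 ± 9)/2: x = 6 or x = -3.

x = -3, x = 2, x = 6


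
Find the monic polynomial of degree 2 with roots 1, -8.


A monic polynomial with roots 1, -8 is:
p(x) = (x - 1)(x + 8)
After multiplying by (x - 1): x - 1
After multiplying by (x + 8): x^2 + 7x - 8

x^2 + 7x - 8


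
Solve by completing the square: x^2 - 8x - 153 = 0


Start: x^2 - 8x - 153 = 0
Move constant: x^2 - 8x = 153
Half of -8 is -4, squared is 16
Add 16 to both sides: x^2 - 8x + 16 = 169
(x - 4)^2 = 169
x - 4 = ±13
x = 4 + 13 = 17 or x = 4 - 13 = -9

x = -9, x = 17


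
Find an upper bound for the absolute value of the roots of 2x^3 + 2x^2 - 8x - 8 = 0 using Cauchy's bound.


Cauchy's bound: all roots r satisfy |r| <= 1 + max(|a_i/a_n|) for i = 0,...,n-1
where a_n is the leading coefficient.

Coefficients: [2, 2, -8, -8]
Leading coefficient a_n = 2
Ratios |a_i/a_n|: 1, 4, 4
Maximum ratio: 4
Cauchy's bound: |r| <= 1 + 4 = 5

Upper bound = 5


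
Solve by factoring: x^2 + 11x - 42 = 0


We need two numbers that multiply to -42 and add to 11.
Those numbers are 14 and -3 (since 14 * (-3) = -42 and 14 + (-3) = 11).
So x^2 + 11x - 42 = (x + 14)(x - 3) = 0
Setting each factor to zero: x = -14 or x = 3

x = -14, x = 3


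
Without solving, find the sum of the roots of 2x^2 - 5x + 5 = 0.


By Vieta's formulas for ax^2 + bx + c = 0:
  Sum of roots = -b/a
  Product of roots = c/a

Here a = 2, b = -5, c = 5
Sum = -(-5)/2 = 5/2
Product = 5/2 = 5/2

Sum = 5/2


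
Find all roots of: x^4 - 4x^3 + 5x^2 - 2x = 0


The constant term is 0, so x = 0 is a root. Factor out x:
  x^3 - 4x^2 + 5x - 2 = 0
Let p(x) = x^3 - 4x^2 + 5x - 2. By the rational root theorem (leading coefficient 1), any rational root is an integer divisor of 2: try ±1, ±2, ... in turn.
Test x = 1: value = 0 ✓, so (x - 1) is a factor.
Synthetic division by (x - 1): bring down 1; 1(1) - 4 = -3; (-3)(1) + 5 = 2; 2(1) - 2 = 0 → quotient x^2 - 3x + 2, remainder 0.
Solve the quadratic x^2 - 3x + 2 = 0: discriminant = (-3)^2 - 4(1)(2) = 9 - 8 = 1.
sqrt(1) = 1, so x = (3 ± 1)/2: x = 2 or x = 1.
Collecting all roots found:

x = 0, x = 1 (multiplicity 2), x = 2


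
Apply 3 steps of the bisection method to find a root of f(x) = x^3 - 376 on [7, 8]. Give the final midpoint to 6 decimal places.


f(x) = x^3 - 376
f(7) = -33 < 0
f(8) = 136 > 0

Step 1: midpoint = (7.000000 + 8.000000)/2 = 7.500000
  f(7.500000) = 45.875000
  f(mid) > 0, so root is in [7.000000, 7.500000]

Step 2: midpoint = (7.000000 + 7.500000)/2 = 7.250000
  f(7.250000) = 5.078125
  f(mid) > 0, so root is in [7.000000, 7.250000]

Step 3: midpoint = (7.000000 + 7.250000)/2 = 7.125000
  f(7.125000) = -14.294922
  f(mid) < 0, so root is in [7.125000, 7.250000]

midpoint = 7.125000


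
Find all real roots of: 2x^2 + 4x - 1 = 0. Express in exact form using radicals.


Using the quadratic formula: x = (-b ± sqrt(b^2 - 4ac)) / (2a)
Here a = 2, b = 4, c = -1
Discriminant = b^2 - 4ac = 4^2 - 4(2)(-1) = 16 + 8 = 24
Since discriminant = 24 > 0, there are two real roots.
x = (-4 ± 2*sqrt(6)) / 4
Simplifying: x = (-2 ± sqrt(6)) / 2
Numerically: x ≈ 0.2247 or x ≈ -2.2247

x = (-2 + sqrt(6)) / 2 or x = (-2 - sqrt(6)) / 2


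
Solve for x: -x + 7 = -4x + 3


Starting with: -x + 7 = -4x + 3
Move all x terms to left: (-1 + 4)x = 3 - 7
Simplify: 3x = -4
Divide both sides by 3: x = -4/3

x = -4/3


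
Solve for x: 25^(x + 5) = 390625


Express both sides with the same base.
390625 = 25^4
Since the bases match, equate exponents: x + 5 = 4
So x = 4 - (5) = -1

x = -1


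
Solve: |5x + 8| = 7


An absolute value equation |expr| = 7 gives two cases:
Case 1: 5x + 8 = 7
  5x = -1, so x = -1/5
Case 2: 5x + 8 = -7
  5x = -15, so x = -3

x = -3, x = -1/5


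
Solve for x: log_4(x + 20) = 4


Convert to exponential form: x + 20 = 4^4 = 256
x = 256 - 20 = 236
Check: log_4(236 + 20) = log_4(256) = log_4(256) = 4 ✓

x = 236


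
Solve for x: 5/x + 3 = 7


Subtract 3 from both sides: 5/x = 4
Multiply both sides by x: 5 = 4 * x
Divide by 4: x = 5/4

x = 5/4


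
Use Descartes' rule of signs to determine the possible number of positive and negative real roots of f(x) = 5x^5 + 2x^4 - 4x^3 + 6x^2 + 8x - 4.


Descartes' rule of signs:

For positive roots, count sign changes in f(x) = 5x^5 + 2x^4 - 4x^3 + 6x^2 + 8x - 4:
Signs of coefficients: +, +, -, +, +, -
Number of sign changes: 3
Possible positive real roots: 3, 1

For negative roots, examine f(-x) = -5x^5 + 2x^4 + 4x^3 + 6x^2 - 8x - 4:
Signs of coefficients: -, +, +, +, -, -
Number of sign changes: 2
Possible negative real roots: 2, 0

Positive roots: 3 or 1; Negative roots: 2 or 0


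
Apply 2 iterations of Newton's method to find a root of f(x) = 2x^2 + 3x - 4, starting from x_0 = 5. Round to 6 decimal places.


Newton's method: x_(n+1) = x_n - f(x_n)/f'(x_n)
f(x) = 2x^2 + 3x - 4
f'(x) = 4x + 3

Iteration 1:
  f(5.000000) = 61.000000
  f'(5.000000) = 23.000000
  x_1 = 5.000000 - (61.000000)/(23.000000) = 2.347826

Iteration 2:
  f(2.347826) = 14.068053
  f'(2.347826) = 12.391304
  x_2 = 2.347826 - (14.068053)/(12.391304) = 1.212510

x_2 = 1.212510


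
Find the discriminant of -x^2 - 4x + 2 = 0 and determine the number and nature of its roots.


For ax^2 + bx + c = 0, discriminant D = b^2 - 4ac
Here a = -1, b = -4, c = 2
D = (-4)^2 - 4(-1)(2) = 16 + 8 = 24

D = 24 > 0 but not a perfect square
The equation has 2 distinct real irrational roots.

Discriminant = 24, 2 distinct real irrational roots


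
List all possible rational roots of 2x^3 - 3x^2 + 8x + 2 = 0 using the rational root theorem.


Rational root theorem: possible roots are ±p/q where:
  p divides the constant term (2): p ∈ {1, 2}
  q divides the leading coefficient (2): q ∈ {1, 2}

All possible rational roots: -2, -1, -1/2, 1/2, 1, 2

-2, -1, -1/2, 1/2, 1, 2


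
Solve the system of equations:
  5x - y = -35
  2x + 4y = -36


Using Cramer's rule:
Determinant D = (5)(4) - (2)(-1) = 20 + 2 = 22
Dx = (-35)(4) - (-36)(-1) = -140 - 36 = -176
Dy = (5)(-36) - (2)(-35) = -180 + 70 = -110
x = Dx/D = -176/22 = -8
y = Dy/D = -110/22 = -5

x = -8, y = -5


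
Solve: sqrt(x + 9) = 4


Square both sides: x + 9 = 4^2 = 16
x = 16 - 9 = 7
x = 7
Check: sqrt(1*7 + 9) = sqrt(16) = 4 ✓

x = 7


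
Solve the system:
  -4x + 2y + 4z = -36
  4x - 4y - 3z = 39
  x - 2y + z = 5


Using Cramer's rule. Expand each determinant along the first row.
D  = (-4)*[(-4)*1 - (-3)*(-2)] - 2*[4*1 - (-3)*1] + 4*[4*(-2) - (-4)*1]
  = (-4)*(-10) - 2*(7) + 4*(-4) = 10
Dx = (-36)*[(-4)*1 - (-3)*(-2)] - 2*[39*1 - (-3)*5] + 4*[39*(-2) - (-4)*5]
  = (-36)*(-10) - 2*(54) + 4*(-58) = 20
Dy = (-4)*[39*1 - (-3)*5] - (-36)*[4*1 - (-3)*1] + 4*[4*5 - 39*1]
  = (-4)*(54) - (-36)*(7) + 4*(-19) = -40
Dz = (-4)*[(-4)*5 - 39*(-2)] - 2*[4*5 - 39*1] + (-36)*[4*(-2) - (-4)*1]
  = (-4)*(58) - 2*(-19) + (-36)*(-4) = -50
x = Dx/D = 20/10 = 2, y = Dy/D = -40/10 = -4, z = Dz/D = -50/10 = -5
Check eq1: (-4)(2) + (2)(-4) + (4)(-5) = -36 = -36 ✓
Check eq2: (4)(2) + (-4)(-4) + (-3)(-5) = 39 = 39 ✓
Check eq3: (1)(2) + (-2)(-4) + (1)(-5) = 5 = 5 ✓

x = 2, y = -4, z = -5


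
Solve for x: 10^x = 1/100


Express both sides with the same base.
1/100 = 10^(-2)
Since the bases match: x = -2

x = -2


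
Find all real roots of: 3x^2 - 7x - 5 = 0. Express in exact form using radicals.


Using the quadratic formula: x = (-b ± sqrt(b^2 - 4ac)) / (2a)
Here a = 3, b = -7, c = -5
Discriminant = b^2 - 4ac = (-7)^2 - 4(3)(-5) = 49 + 60 = 109
Since discriminant = 109 > 0, there are two real roots.
x = (7 ± sqrt(109)) / 6
Numerically: x ≈ 2.9067 or x ≈ -0.5734

x = (7 + sqrt(109)) / 6 or x = (7 - sqrt(109)) / 6


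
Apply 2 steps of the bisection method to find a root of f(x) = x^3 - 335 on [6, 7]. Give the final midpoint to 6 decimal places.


f(x) = x^3 - 335
f(6) = -119 < 0
f(7) = 8 > 0

Step 1: midpoint = (6.000000 + 7.000000)/2 = 6.500000
  f(6.500000) = -60.375000
  f(mid) < 0, so root is in [6.500000, 7.000000]

Step 2: midpoint = (6.500000 + 7.000000)/2 = 6.750000
  f(6.750000) = -27.453125
  f(mid) < 0, so root is in [6.750000, 7.000000]

midpoint = 6.750000


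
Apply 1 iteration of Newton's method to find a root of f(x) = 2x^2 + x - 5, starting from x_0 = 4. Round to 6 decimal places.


Newton's method: x_(n+1) = x_n - f(x_n)/f'(x_n)
f(x) = 2x^2 + x - 5
f'(x) = 4x + 1

Iteration 1:
  f(4.000000) = 31.000000
  f'(4.000000) = 17.000000
  x_1 = 4.000000 - (31.000000)/(17.000000) = 2.176471

x_1 = 2.176471


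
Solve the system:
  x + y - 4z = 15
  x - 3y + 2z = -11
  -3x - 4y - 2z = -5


Using Cramer's rule. Expand each determinant along the first row.
D  = 1*[(-3)*(-2) - 2*(-4)] - 1*[1*(-2) - 2*(-3)] + (-4)*[1*(-4) - (-3)*(-3)]
  = 1*(14) - 1*(4) + (-4)*(-13) = 62
Dx = 15*[(-3)*(-2) - 2*(-4)] - 1*[(-11)*(-2) - 2*(-5)] + (-4)*[(-11)*(-4) - (-3)*(-5)]
  = 15*(14) - 1*(32) + (-4)*(29) = 62
Dy = 1*[(-11)*(-2) - 2*(-5)] - 15*[1*(-2) - 2*(-3)] + (-4)*[1*(-5) - (-11)*(-3)]
  = 1*(32) - 15*(4) + (-4)*(-38) = 124
Dz = 1*[(-3)*(-5) - (-11)*(-4)] - 1*[1*(-5) - (-11)*(-3)] + 15*[1*(-4) - (-3)*(-3)]
  = 1*(-29) - 1*(-38) + 15*(-13) = -186
x = Dx/D = 62/62 = 1, y = Dy/D = 124/62 = 2, z = Dz/D = -186/62 = -3
Check eq1: (1)(1) + (1)(2) + (-4)(-3) = 15 = 15 ✓
Check eq2: (1)(1) + (-3)(2) + (2)(-3) = -11 = -11 ✓
Check eq3: (-3)(1) + (-4)(2) + (-2)(-3) = -5 = -5 ✓

x = 1, y = 2, z = -3


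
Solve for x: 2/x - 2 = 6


Subtract -2 from both sides: 2/x = 8
Multiply both sides by x: 2 = 8 * x
Divide by 8: x = 1/4

x = 1/4


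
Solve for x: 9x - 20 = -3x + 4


Starting with: 9x - 20 = -3x + 4
Move all x terms to left: (9 + 3)x = 4 + 20
Simplify: 12x = 24
Divide both sides by 12: x = 2

x = 2


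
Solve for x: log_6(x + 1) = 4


Convert to exponential form: x + 1 = 6^4 = 1296
x = 1296 - 1 = 1295
Check: log_6(1295 + 1) = log_6(1296) = log_6(1296) = 4 ✓

x = 1295


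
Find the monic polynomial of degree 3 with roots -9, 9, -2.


A monic polynomial with roots -9, 9, -2 is:
p(x) = (x + 9)(x - 9)(x + 2)
After multiplying by (x + 9): x + 9
After multiplying by (x - 9): x^2 - 81
After multiplying by (x + 2): x^3 + 2x^2 - 81x - 162

x^3 + 2x^2 - 81x - 162


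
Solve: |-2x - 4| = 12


An absolute value equation |expr| = 12 gives two cases:
Case 1: -2x - 4 = 12
  -2x = 16, so x = -8
Case 2: -2x - 4 = -12
  -2x = -8, so x = 4

x = -8, x = 4


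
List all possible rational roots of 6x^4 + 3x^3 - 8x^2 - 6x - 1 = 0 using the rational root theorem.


Rational root theorem: possible roots are ±p/q where:
  p divides the constant term (-1): p ∈ {1}
  q divides the leading coefficient (6): q ∈ {1, 2, 3, 6}

All possible rational roots: -1, -1/2, -1/3, -1/6, 1/6, 1/3, 1/2, 1

-1, -1/2, -1/3, -1/6, 1/6, 1/3, 1/2, 1


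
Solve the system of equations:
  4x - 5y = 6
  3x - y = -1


Using Cramer's rule:
Determinant D = (4)(-1) - (3)(-5) = -4 + 15 = 11
Dx = (6)(-1) - (-1)(-5) = -6 - 5 = -11
Dy = (4)(-1) - (3)(6) = -4 - 18 = -22
x = Dx/D = -11/11 = -1
y = Dy/D = -22/11 = -2

x = -1, y = -2


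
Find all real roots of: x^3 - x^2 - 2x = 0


The constant term is 0, so x = 0 is a root. Factor out x:
  x(x^2 - x - 2) = 0
Solve the quadratic x^2 - x - 2 = 0: discriminant = (-1)^2 - 4(1)(-2) = 1 + 8 = 9.
sqrt(9) = 3, so x = (1 ± 3)/2: x = 2 or x = -1.

x = -1, x = 0, x = 2


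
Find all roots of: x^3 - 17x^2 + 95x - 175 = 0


Let p(x) = x^3 - 17x^2 + 95x - 175. By the rational root theorem (leading coefficient 1), any rational root is an integer divisor of 175: try ±1, ±2, ... in turn.
Test x = 1: value = -96 ≠ 0.
Test x = -1: value = -288 ≠ 0.
Test x = 5: value = 0 ✓, so (x - 5) is a factor.
Synthetic division by (x - 5): bring down 1; 1(5) - 17 = -12; (-12)(5) + 95 = 35; 35(5) - 175 = 0 → quotient x^2 - 12x + 35, remainder 0.
Solve the quadratic x^2 - 12x + 35 = 0: discriminant = (-12)^2 - 4(1)(35) = 144 - 140 = 4.
sqrt(4) = 2, so x = (12 ± 2)/2: x = 7 or x = 5.
Collecting all roots found:

x = 5 (multiplicity 2), x = 7


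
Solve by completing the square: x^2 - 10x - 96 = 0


Start: x^2 - 10x - 96 = 0
Move constant: x^2 - 10x = 96
Half of -10 is -5, squared is 25
Add 25 to both sides: x^2 - 10x + 25 = 121
(x - 5)^2 = 121
x - 5 = ±11
x = 5 + 11 = 16 or x = 5 - 11 = -6

x = -6, x = 16


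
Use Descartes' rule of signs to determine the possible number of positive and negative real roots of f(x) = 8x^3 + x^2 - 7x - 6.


Descartes' rule of signs:

For positive roots, count sign changes in f(x) = 8x^3 + x^2 - 7x - 6:
Signs of coefficients: +, +, -, -
Number of sign changes: 1
Possible positive real roots: 1

For negative roots, examine f(-x) = -8x^3 + x^2 + 7x - 6:
Signs of coefficients: -, +, +, -
Number of sign changes: 2
Possible negative real roots: 2, 0

Positive roots: 1; Negative roots: 2 or 0


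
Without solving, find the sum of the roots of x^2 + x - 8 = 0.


By Vieta's formulas for ax^2 + bx + c = 0:
  Sum of roots = -b/a
  Product of roots = c/a

Here a = 1, b = 1, c = -8
Sum = -(1)/1 = -1
Product = -8/1 = -8

Sum = -1


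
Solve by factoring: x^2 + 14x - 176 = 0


We need two numbers that multiply to -176 and add to 14.
Those numbers are -8 and 22 (since (-8) * 22 = -176 and (-8) + 22 = 14).
So x^2 + 14x - 176 = (x - 8)(x + 22) = 0
Setting each factor to zero: x = 8 or x = -22

x = -22, x = 8


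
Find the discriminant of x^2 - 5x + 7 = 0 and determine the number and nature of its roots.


For ax^2 + bx + c = 0, discriminant D = b^2 - 4ac
Here a = 1, b = -5, c = 7
D = (-5)^2 - 4(1)(7) = 25 - 28 = -3

D = -3 < 0
The equation has no real roots (2 complex conjugate roots).

Discriminant = -3, no real roots (2 complex conjugate roots)


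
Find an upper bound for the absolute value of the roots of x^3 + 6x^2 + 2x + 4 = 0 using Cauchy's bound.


Cauchy's bound: all roots r satisfy |r| <= 1 + max(|a_i/a_n|) for i = 0,...,n-1
where a_n is the leading coefficient.

Coefficients: [1, 6, 2, 4]
Leading coefficient a_n = 1
Ratios |a_i/a_n|: 6, 2, 4
Maximum ratio: 6
Cauchy's bound: |r| <= 1 + 6 = 7

Upper bound = 7


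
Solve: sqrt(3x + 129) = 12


Square both sides: 3x + 129 = 12^2 = 144
3x = 144 - 129 = 15
x = 5
Check: sqrt(3*5 + 129) = sqrt(144) = 12 ✓

x = 5


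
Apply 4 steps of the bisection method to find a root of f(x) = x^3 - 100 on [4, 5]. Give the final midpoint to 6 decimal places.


f(x) = x^3 - 100
f(4) = -36 < 0
f(5) = 25 > 0

Step 1: midpoint = (4.000000 + 5.000000)/2 = 4.500000
  f(4.500000) = -8.875000
  f(mid) < 0, so root is in [4.500000, 5.000000]

Step 2: midpoint = (4.500000 + 5.000000)/2 = 4.750000
  f(4.750000) = 7.171875
  f(mid) > 0, so root is in [4.500000, 4.750000]

Step 3: midpoint = (4.500000 + 4.750000)/2 = 4.625000
  f(4.625000) = -1.068359
  f(mid) < 0, so root is in [4.625000, 4.750000]

Step 4: midpoint = (4.625000 + 4.750000)/2 = 4.687500
  f(4.687500) = 2.996826
  f(mid) > 0, so root is in [4.625000, 4.687500]

midpoint = 4.687500


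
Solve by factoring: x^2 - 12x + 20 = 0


We need two numbers that multiply to 20 and add to -12.
Those numbers are -10 and -2 (since (-10) * (-2) = 20 and (-10) + (-2) = -12).
So x^2 - 12x + 20 = (x - 10)(x - 2) = 0
Setting each factor to zero: x = 10 or x = 2

x = 2, x = 10


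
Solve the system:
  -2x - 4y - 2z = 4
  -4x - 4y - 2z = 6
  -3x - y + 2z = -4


Using Cramer's rule. Expand each determinant along the first row.
D  = (-2)*[(-4)*2 - (-2)*(-1)] - (-4)*[(-4)*2 - (-2)*(-3)] + (-2)*[(-4)*(-1) - (-4)*(-3)]
  = (-2)*(-10) - (-4)*(-14) + (-2)*(-8) = -20
Dx = 4*[(-4)*2 - (-2)*(-1)] - (-4)*[6*2 - (-2)*(-4)] + (-2)*[6*(-1) - (-4)*(-4)]
  = 4*(-10) - (-4)*(4) + (-2)*(-22) = 20
Dy = (-2)*[6*2 - (-2)*(-4)] - 4*[(-4)*2 - (-2)*(-3)] + (-2)*[(-4)*(-4) - 6*(-3)]
  = (-2)*(4) - 4*(-14) + (-2)*(34) = -20
Dz = (-2)*[(-4)*(-4) - 6*(-1)] - (-4)*[(-4)*(-4) - 6*(-3)] + 4*[(-4)*(-1) - (-4)*(-3)]
  = (-2)*(22) - (-4)*(34) + 4*(-8) = 60
x = Dx/D = 20/-20 = -1, y = Dy/D = -20/-20 = 1, z = Dz/D = 60/-20 = -3
Check eq1: (-2)(-1) + (-4)(1) + (-2)(-3) = 4 = 4 ✓
Check eq2: (-4)(-1) + (-4)(1) + (-2)(-3) = 6 = 6 ✓
Check eq3: (-3)(-1) + (-1)(1) + (2)(-3) = -4 = -4 ✓

x = -1, y = 1, z = -3


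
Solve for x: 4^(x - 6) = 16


Express both sides with the same base.
16 = 4^2
Since the bases match, equate exponents: x - 6 = 2
So x = 2 - (-6) = 8

x = 8


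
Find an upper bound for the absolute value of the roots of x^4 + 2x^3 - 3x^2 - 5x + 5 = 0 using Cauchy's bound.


Cauchy's bound: all roots r satisfy |r| <= 1 + max(|a_i/a_n|) for i = 0,...,n-1
where a_n is the leading coefficient.

Coefficients: [1, 2, -3, -5, 5]
Leading coefficient a_n = 1
Ratios |a_i/a_n|: 2, 3, 5, 5
Maximum ratio: 5
Cauchy's bound: |r| <= 1 + 5 = 6

Upper bound = 6


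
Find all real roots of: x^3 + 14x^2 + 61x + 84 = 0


Let p(x) = x^3 + 14x^2 + 61x + 84. By the rational root theorem (leading coefficient 1), any rational root is an integer divisor of 84: try ±1, ±2, ... in turn.
Test x = 1: value = 160 ≠ 0.
Test x = -1: value = 36 ≠ 0.
Test x = 2: value = 270 ≠ 0.
Test x = -2: value = 10 ≠ 0.
Test x = 3: value = 420 ≠ 0.
Test x = -3: value = 0 ✓, so (x + 3) is a factor.
Synthetic division by (x + 3): bring down 1; 1(-3) + 14 = 11; 11(-3) + 61 = 28; 28(-3) + 84 = 0 → quotient x^2 + 11x + 28, remainder 0.
Solve the quadratic x^2 + 11x + 28 = 0: discriminant = 11^2 - 4(1)(28) = 121 - 112 = 9.
sqrt(9) = 3, so x = (-11 ± 3)/2: x = -4 or x = -7.

x = -7, x = -4, x = -3


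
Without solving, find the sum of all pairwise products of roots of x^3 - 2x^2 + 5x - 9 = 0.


By Vieta's formulas for x^3 + bx^2 + cx + d = 0:
  r1 + r2 + r3 = -b/a = 2
  r1*r2 + r1*r3 + r2*r3 = c/a = 5
  r1*r2*r3 = -d/a = 9


Sum of pairwise products = 5


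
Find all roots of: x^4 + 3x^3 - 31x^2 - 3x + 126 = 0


Let p(x) = x^4 + 3x^3 - 31x^2 - 3x + 126. By the rational root theorem (leading coefficient 1), any rational root is an integer divisor of 126: try ±1, ±2, ... in turn.
Test x = 1: value = 96 ≠ 0.
Test x = -1: value = 96 ≠ 0.
Test x = 2: value = 36 ≠ 0.
Test x = -2: value = 0 ✓, so (x + 2) is a factor.
Synthetic division by (x + 2): bring down 1; 1(-2) + 3 = 1; 1(-2) - 31 = -33; (-33)(-2) - 3 = 63; 63(-2) + 126 = 0 → quotient x^3 + x^2 - 33x + 63, remainder 0.
Continue with the quotient x^3 + x^2 - 33x + 63 (candidates must divide 63).
Test x = 3: value = 0 ✓, so (x - 3) is a factor.
Synthetic division by (x - 3): bring down 1; 1(3) + 1 = 4; 4(3) - 33 = -21; (-21)(3) + 63 = 0 → quotient x^2 + 4x - 21, remainder 0.
Solve the quadratic x^2 + 4x - 21 = 0: discriminant = 4^2 - 4(1)(-21) = 16 + 84 = 100.
sqrt(100) = 10, so x = (-4 ± 10)/2: x = 3 or x = -7.
Collecting all roots found:

x = -7, x = -2, x = 3 (multiplicity 2)


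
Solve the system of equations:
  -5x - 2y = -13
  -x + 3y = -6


Using Cramer's rule:
Determinant D = (-5)(3) - (-1)(-2) = -15 - 2 = -17
Dx = (-13)(3) - (-6)(-2) = -39 - 12 = -51
Dy = (-5)(-6) - (-1)(-13) = 30 - 13 = 17
x = Dx/D = -51/-17 = 3
y = Dy/D = 17/-17 = -1

x = 3, y = -1


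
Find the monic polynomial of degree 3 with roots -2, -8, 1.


A monic polynomial with roots -2, -8, 1 is:
p(x) = (x + 2)(x + 8)(x - 1)
After multiplying by (x + 2): x + 2
After multiplying by (x + 8): x^2 + 10x + 16
After multiplying by (x - 1): x^3 + 9x^2 + 6x - 16

x^3 + 9x^2 + 6x - 16


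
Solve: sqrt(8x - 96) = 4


Square both sides: 8x - 96 = 4^2 = 16
8x = 16 + 96 = 112
x = 14
Check: sqrt(8*14 - 96) = sqrt(16) = 4 ✓

x = 14


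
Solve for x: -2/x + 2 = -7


Subtract 2 from both sides: -2/x = -9
Multiply both sides by x: -2 = -9 * x
Divide by -9: x = 2/9

x = 2/9


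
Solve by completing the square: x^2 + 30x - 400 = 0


Start: x^2 + 30x - 400 = 0
Move constant: x^2 + 30x = 400
Half of 30 is 15, squared is 225
Add 225 to both sides: x^2 + 30x + 225 = 625
(x + 15)^2 = 625
x + 15 = ±25
x = -15 + 25 = 10 or x = -15 - 25 = -40

x = -40, x = 10


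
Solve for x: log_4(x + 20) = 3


Convert to exponential form: x + 20 = 4^3 = 64
x = 64 - 20 = 44
Check: log_4(44 + 20) = log_4(64) = log_4(64) = 3 ✓

x = 44


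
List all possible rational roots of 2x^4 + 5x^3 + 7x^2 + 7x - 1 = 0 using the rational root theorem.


Rational root theorem: possible roots are ±p/q where:
  p divides the constant term (-1): p ∈ {1}
  q divides the leading coefficient (2): q ∈ {1, 2}

All possible rational roots: -1, -1/2, 1/2, 1

-1, -1/2, 1/2, 1


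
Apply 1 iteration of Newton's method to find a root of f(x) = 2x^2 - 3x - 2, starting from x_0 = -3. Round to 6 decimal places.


Newton's method: x_(n+1) = x_n - f(x_n)/f'(x_n)
f(x) = 2x^2 - 3x - 2
f'(x) = 4x - 3

Iteration 1:
  f(-3.000000) = 25.000000
  f'(-3.000000) = -15.000000
  x_1 = -3.000000 - (25.000000)/(-15.000000) = -1.333333

x_1 = -1.333333


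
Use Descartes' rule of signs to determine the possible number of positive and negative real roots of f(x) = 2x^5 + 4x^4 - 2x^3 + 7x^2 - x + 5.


Descartes' rule of signs:

For positive roots, count sign changes in f(x) = 2x^5 + 4x^4 - 2x^3 + 7x^2 - x + 5:
Signs of coefficients: +, +, -, +, -, +
Number of sign changes: 4
Possible positive real roots: 4, 2, 0

For negative roots, examine f(-x) = -2x^5 + 4x^4 + 2x^3 + 7x^2 + x + 5:
Signs of coefficients: -, +, +, +, +, +
Number of sign changes: 1
Possible negative real roots: 1

Positive roots: 4 or 2 or 0; Negative roots: 1


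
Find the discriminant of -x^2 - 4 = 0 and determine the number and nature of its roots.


For ax^2 + bx + c = 0, discriminant D = b^2 - 4ac
Here a = -1, b = 0, c = -4
D = (0)^2 - 4(-1)(-4) = 0 - 16 = -16

D = -16 < 0
The equation has no real roots (2 complex conjugate roots).

Discriminant = -16, no real roots (2 complex conjugate roots)


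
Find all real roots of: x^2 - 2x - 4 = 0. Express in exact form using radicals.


Using the quadratic formula: x = (-b ± sqrt(b^2 - 4ac)) / (2a)
Here a = 1, b = -2, c = -4
Discriminant = b^2 - 4ac = (-2)^2 - 4(1)(-4) = 4 + 16 = 20
Since discriminant = 20 > 0, there are two real roots.
x = (2 ± 2*sqrt(5)) / 2
Simplifying: x = 1 ± sqrt(5)
Numerically: x ≈ 3.2361 or x ≈ -1.2361

x = 1 + sqrt(5) or x = 1 - sqrt(5)


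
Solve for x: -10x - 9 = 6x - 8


Starting with: -10x - 9 = 6x - 8
Move all x terms to left: (-10 - 6)x = -8 + 9
Simplify: -16x = 1
Divide both sides by -16: x = -1/16

x = -1/16


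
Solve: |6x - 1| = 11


An absolute value equation |expr| = 11 gives two cases:
Case 1: 6x - 1 = 11
  6x = 12, so x = 2
Case 2: 6x - 1 = -11
  6x = -10, so x = -5/3

x = -5/3, x = 2


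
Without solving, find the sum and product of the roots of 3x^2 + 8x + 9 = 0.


By Vieta's formulas for ax^2 + bx + c = 0:
  Sum of roots = -b/a
  Product of roots = c/a

Here a = 3, b = 8, c = 9
Sum = -(8)/3 = -8/3
Product = 9/3 = 3

Sum = -8/3, Product = 3


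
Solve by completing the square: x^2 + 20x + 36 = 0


Start: x^2 + 20x + 36 = 0
Move constant: x^2 + 20x = -36
Half of 20 is 10, squared is 100
Add 100 to both sides: x^2 + 20x + 100 = 64
(x + 10)^2 = 64
x + 10 = ±8
x = -10 + 8 = -2 or x = -10 - 8 = -18

x = -18, x = -2


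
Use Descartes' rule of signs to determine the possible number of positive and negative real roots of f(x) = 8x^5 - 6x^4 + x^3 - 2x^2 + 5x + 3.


Descartes' rule of signs:

For positive roots, count sign changes in f(x) = 8x^5 - 6x^4 + x^3 - 2x^2 + 5x + 3:
Signs of coefficients: +, -, +, -, +, +
Number of sign changes: 4
Possible positive real roots: 4, 2, 0

For negative roots, examine f(-x) = -8x^5 - 6x^4 - x^3 - 2x^2 - 5x + 3:
Signs of coefficients: -, -, -, -, -, +
Number of sign changes: 1
Possible negative real roots: 1

Positive roots: 4 or 2 or 0; Negative roots: 1


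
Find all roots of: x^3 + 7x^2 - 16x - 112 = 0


Let p(x) = x^3 + 7x^2 - 16x - 112. By the rational root theorem (leading coefficient 1), any rational root is an integer divisor of 112: try ±1, ±2, ... in turn.
Test x = 1: value = -120 ≠ 0.
Test x = -1: value = -90 ≠ 0.
Test x = 2: value = -108 ≠ 0.
Test x = -2: value = -60 ≠ 0.
Test x = 4: value = 0 ✓, so (x - 4) is a factor.
Synthetic division by (x - 4): bring down 1; 1(4) + 7 = 11; 11(4) - 16 = 28; 28(4) - 112 = 0 → quotient x^2 + 11x + 28, remainder 0.
Solve the quadratic x^2 + 11x + 28 = 0: discriminant = 11^2 - 4(1)(28) = 121 - 112 = 9.
sqrt(9) = 3, so x = (-11 ± 3)/2: x = -4 or x = -7.
Collecting all roots found:

x = -7, x = -4, x = 4


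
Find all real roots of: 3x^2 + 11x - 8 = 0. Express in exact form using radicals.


Using the quadratic formula: x = (-b ± sqrt(b^2 - 4ac)) / (2a)
Here a = 3, b = 11, c = -8
Discriminant = b^2 - 4ac = 11^2 - 4(3)(-8) = 121 + 96 = 217
Since discriminant = 217 > 0, there are two real roots.
x = (-11 ± sqrt(217)) / 6
Numerically: x ≈ 0.6218 or x ≈ -4.2885

x = (-11 + sqrt(217)) / 6 or x = (-11 - sqrt(217)) / 6


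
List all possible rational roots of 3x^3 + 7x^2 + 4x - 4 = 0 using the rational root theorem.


Rational root theorem: possible roots are ±p/q where:
  p divides the constant term (-4): p ∈ {1, 2, 4}
  q divides the leading coefficient (3): q ∈ {1, 3}

All possible rational roots: -4, -2, -4/3, -1, -2/3, -1/3, 1/3, 2/3, 1, 4/3, 2, 4

-4, -2, -4/3, -1, -2/3, -1/3, 1/3, 2/3, 1, 4/3, 2, 4


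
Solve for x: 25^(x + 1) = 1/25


Express both sides with the same base.
1/25 = 25^(-1)
Since the bases match, equate exponents: x + 1 = -1
So x = -1 - (1) = -2

x = -2


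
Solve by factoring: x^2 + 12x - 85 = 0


We need two numbers that multiply to -85 and add to 12.
Those numbers are 17 and -5 (since 17 * (-5) = -85 and 17 + (-5) = 12).
So x^2 + 12x - 85 = (x + 17)(x - 5) = 0
Setting each factor to zero: x = -17 or x = 5

x = -17, x = 5


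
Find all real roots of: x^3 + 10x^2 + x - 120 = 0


Let p(x) = x^3 + 10x^2 + x - 120. By the rational root theorem (leading coefficient 1), any rational root is an integer divisor of 120: try ±1, ±2, ... in turn.
Test x = 1: value = -108 ≠ 0.
Test x = -1: value = -112 ≠ 0.
Test x = 2: value = -70 ≠ 0.
Test x = -2: value = -90 ≠ 0.
Test x = 3: value = 0 ✓, so (x - 3) is a factor.
Synthetic division by (x - 3): bring down 1; 1(3) + 10 = 13; 13(3) + 1 = 40; 40(3) - 120 = 0 → quotient x^2 + 13x + 40, remainder 0.
Solve the quadratic x^2 + 13x + 40 = 0: discriminant = 13^2 - 4(1)(40) = 169 - 160 = 9.
sqrt(9) = 3, so x = (-13 ± 3)/2: x = -5 or x = -8.

x = -8, x = -5, x = 3


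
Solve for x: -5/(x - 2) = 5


Multiply both sides by (x - 2): -5 = 5(x - 2)
Distribute: -5 = 5x - 10
5x = -5 + 10 = 5
x = 1

x = 1


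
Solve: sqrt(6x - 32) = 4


Square both sides: 6x - 32 = 4^2 = 16
6x = 16 + 32 = 48
x = 8
Check: sqrt(6*8 - 32) = sqrt(16) = 4 ✓

x = 8


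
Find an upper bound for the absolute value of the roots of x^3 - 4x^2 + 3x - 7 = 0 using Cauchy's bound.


Cauchy's bound: all roots r satisfy |r| <= 1 + max(|a_i/a_n|) for i = 0,...,n-1
where a_n is the leading coefficient.

Coefficients: [1, -4, 3, -7]
Leading coefficient a_n = 1
Ratios |a_i/a_n|: 4, 3, 7
Maximum ratio: 7
Cauchy's bound: |r| <= 1 + 7 = 8

Upper bound = 8


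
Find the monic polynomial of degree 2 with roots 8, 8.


A monic polynomial with roots 8, 8 is:
p(x) = (x - 8)(x - 8)
After multiplying by (x - 8): x - 8
After multiplying by (x - 8): x^2 - 16x + 64

x^2 - 16x + 64


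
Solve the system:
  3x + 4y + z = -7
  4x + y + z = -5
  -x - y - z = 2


Using Cramer's rule. Expand each determinant along the first row.
D  = 3*[1*(-1) - 1*(-1)] - 4*[4*(-1) - 1*(-1)] + 1*[4*(-1) - 1*(-1)]
  = 3*(0) - 4*(-3) + 1*(-3) = 9
Dx = (-7)*[1*(-1) - 1*(-1)] - 4*[(-5)*(-1) - 1*2] + 1*[(-5)*(-1) - 1*2]
  = (-7)*(0) - 4*(3) + 1*(3) = -9
Dy = 3*[(-5)*(-1) - 1*2] - (-7)*[4*(-1) - 1*(-1)] + 1*[4*2 - (-5)*(-1)]
  = 3*(3) - (-7)*(-3) + 1*(3) = -9
Dz = 3*[1*2 - (-5)*(-1)] - 4*[4*2 - (-5)*(-1)] + (-7)*[4*(-1) - 1*(-1)]
  = 3*(-3) - 4*(3) + (-7)*(-3) = 0
x = Dx/D = -9/9 = -1, y = Dy/D = -9/9 = -1, z = Dz/D = 0/9 = 0
Check eq1: (3)(-1) + (4)(-1) + (1)(0) = -7 = -7 ✓
Check eq2: (4)(-1) + (1)(-1) + (1)(0) = -5 = -5 ✓
Check eq3: (-1)(-1) + (-1)(-1) + (-1)(0) = 2 = 2 ✓

x = -1, y = -1, z = 0


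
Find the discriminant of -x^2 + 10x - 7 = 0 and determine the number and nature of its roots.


For ax^2 + bx + c = 0, discriminant D = b^2 - 4ac
Here a = -1, b = 10, c = -7
D = (10)^2 - 4(-1)(-7) = 100 - 28 = 72

D = 72 > 0 but not a perfect square
The equation has 2 distinct real irrational roots.

Discriminant = 72, 2 distinct real irrational roots


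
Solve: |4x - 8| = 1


An absolute value equation |expr| = 1 gives two cases:
Case 1: 4x - 8 = 1
  4x = 9, so x = 9/4
Case 2: 4x - 8 = -1
  4x = 7, so x = 7/4

x = 7/4, x = 9/4


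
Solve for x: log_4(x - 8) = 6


Convert to exponential form: x - 8 = 4^6 = 4096
x = 4096 + 8 = 4104
Check: log_4(4104 - 8) = log_4(4096) = log_4(4096) = 6 ✓

x = 4104


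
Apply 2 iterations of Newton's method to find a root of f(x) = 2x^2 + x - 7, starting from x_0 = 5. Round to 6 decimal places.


Newton's method: x_(n+1) = x_n - f(x_n)/f'(x_n)
f(x) = 2x^2 + x - 7
f'(x) = 4x + 1

Iteration 1:
  f(5.000000) = 48.000000
  f'(5.000000) = 21.000000
  x_1 = 5.000000 - (48.000000)/(21.000000) = 2.714286

Iteration 2:
  f(2.714286) = 10.448980
  f'(2.714286) = 11.857143
  x_2 = 2.714286 - (10.448980)/(11.857143) = 1.833046

x_2 = 1.833046


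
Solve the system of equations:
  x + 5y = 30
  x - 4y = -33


Using Cramer's rule:
Determinant D = (1)(-4) - (1)(5) = -4 - 5 = -9
Dx = (30)(-4) - (-33)(5) = -120 + 165 = 45
Dy = (1)(-33) - (1)(30) = -33 - 30 = -63
x = Dx/D = 45/-9 = -5
y = Dy/D = -63/-9 = 7

x = -5, y = 7


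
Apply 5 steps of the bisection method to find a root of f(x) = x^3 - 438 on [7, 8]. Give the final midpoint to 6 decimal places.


f(x) = x^3 - 438
f(7) = -95 < 0
f(8) = 74 > 0

Step 1: midpoint = (7.000000 + 8.000000)/2 = 7.500000
  f(7.500000) = -16.125000
  f(mid) < 0, so root is in [7.500000, 8.000000]

Step 2: midpoint = (7.500000 + 8.000000)/2 = 7.750000
  f(7.750000) = 27.484375
  f(mid) > 0, so root is in [7.500000, 7.750000]

Step 3: midpoint = (7.500000 + 7.750000)/2 = 7.625000
  f(7.625000) = 5.322266
  f(mid) > 0, so root is in [7.500000, 7.625000]

Step 4: midpoint = (7.500000 + 7.625000)/2 = 7.562500
  f(7.562500) = -5.489990
  f(mid) < 0, so root is in [7.562500, 7.625000]

Step 5: midpoint = (7.562500 + 7.625000)/2 = 7.593750
  f(7.593750) = -0.106110
  f(mid) < 0, so root is in [7.593750, 7.625000]

midpoint = 7.593750


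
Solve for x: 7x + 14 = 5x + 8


Starting with: 7x + 14 = 5x + 8
Move all x terms to left: (7 - 5)x = 8 - 14
Simplify: 2x = -6
Divide both sides by 2: x = -3

x = -3


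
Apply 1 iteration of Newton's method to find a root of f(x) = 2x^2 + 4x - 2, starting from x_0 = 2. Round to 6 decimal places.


Newton's method: x_(n+1) = x_n - f(x_n)/f'(x_n)
f(x) = 2x^2 + 4x - 2
f'(x) = 4x + 4

Iteration 1:
  f(2.000000) = 14.000000
  f'(2.000000) = 12.000000
  x_1 = 2.000000 - (14.000000)/(12.000000) = 0.833333

x_1 = 0.833333


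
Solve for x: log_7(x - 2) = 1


Convert to exponential form: x - 2 = 7^1 = 7
x = 7 + 2 = 9
Check: log_7(9 - 2) = log_7(7) = log_7(7) = 1 ✓

x = 9


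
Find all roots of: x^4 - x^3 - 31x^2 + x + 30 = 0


Let p(x) = x^4 - x^3 - 31x^2 + x + 30. By the rational root theorem (leading coefficient 1), any rational root is an integer divisor of 30: try ±1, ±2, ... in turn.
Test x = 1: value = 0 ✓, so (x - 1) is a factor.
Synthetic division by (x - 1): bring down 1; 1(1) - 1 = 0; 0(1) - 31 = -31; (-31)(1) + 1 = -30; (-30)(1) + 30 = 0 → quotient x^3 - 31x - 30, remainder 0.
Continue with the quotient x^3 - 31x - 30 (candidates must divide 30; re-test x = 1 first in case it repeats).
Test x = 1: value = -60 ≠ 0.
Test x = -1: value = 0 ✓, so (x + 1) is a factor.
Synthetic division by (x + 1): bring down 1; 1(-1) + 0 = -1; (-1)(-1) - 31 = -30; (-30)(-1) - 30 = 0 → quotient x^2 - x - 30, remainder 0.
Solve the quadratic x^2 - x - 30 = 0: discriminant = (-1)^2 - 4(1)(-30) = 1 + 120 = 121.
sqrt(121) = 11, so x = (1 ± 11)/2: x = 6 or x = -5.
Collecting all roots found:

x = -5, x = -1, x = 1, x = 6


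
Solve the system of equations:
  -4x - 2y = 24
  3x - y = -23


Using Cramer's rule:
Determinant D = (-4)(-1) - (3)(-2) = 4 + 6 = 10
Dx = (24)(-1) - (-23)(-2) = -24 - 46 = -70
Dy = (-4)(-23) - (3)(24) = 92 - 72 = 20
x = Dx/D = -70/10 = -7
y = Dy/D = 20/10 = 2

x = -7, y = 2


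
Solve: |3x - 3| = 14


An absolute value equation |expr| = 14 gives two cases:
Case 1: 3x - 3 = 14
  3x = 17, so x = 17/3
Case 2: 3x - 3 = -14
  3x = -11, so x = -11/3

x = -11/3, x = 17/3


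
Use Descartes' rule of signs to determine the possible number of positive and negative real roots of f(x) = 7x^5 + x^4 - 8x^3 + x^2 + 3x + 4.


Descartes' rule of signs:

For positive roots, count sign changes in f(x) = 7x^5 + x^4 - 8x^3 + x^2 + 3x + 4:
Signs of coefficients: +, +, -, +, +, +
Number of sign changes: 2
Possible positive real roots: 2, 0

For negative roots, examine f(-x) = -7x^5 + x^4 + 8x^3 + x^2 - 3x + 4:
Signs of coefficients: -, +, +, +, -, +
Number of sign changes: 3
Possible negative real roots: 3, 1

Positive roots: 2 or 0; Negative roots: 3 or 1


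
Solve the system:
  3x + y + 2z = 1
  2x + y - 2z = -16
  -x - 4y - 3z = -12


Using Cramer's rule. Expand each determinant along the first row.
D  = 3*[1*(-3) - (-2)*(-4)] - 1*[2*(-3) - (-2)*(-1)] + 2*[2*(-4) - 1*(-1)]
  = 3*(-11) - 1*(-8) + 2*(-7) = -39
Dx = 1*[1*(-3) - (-2)*(-4)] - 1*[(-16)*(-3) - (-2)*(-12)] + 2*[(-16)*(-4) - 1*(-12)]
  = 1*(-11) - 1*(24) + 2*(76) = 117
Dy = 3*[(-16)*(-3) - (-2)*(-12)] - 1*[2*(-3) - (-2)*(-1)] + 2*[2*(-12) - (-16)*(-1)]
  = 3*(24) - 1*(-8) + 2*(-40) = 0
Dz = 3*[1*(-12) - (-16)*(-4)] - 1*[2*(-12) - (-16)*(-1)] + 1*[2*(-4) - 1*(-1)]
  = 3*(-76) - 1*(-40) + 1*(-7) = -195
x = Dx/D = 117/-39 = -3, y = Dy/D = 0/-39 = 0, z = Dz/D = -195/-39 = 5
Check eq1: (3)(-3) + (1)(0) + (2)(5) = 1 = 1 ✓
Check eq2: (2)(-3) + (1)(0) + (-2)(5) = -16 = -16 ✓
Check eq3: (-1)(-3) + (-4)(0) + (-3)(5) = -12 = -12 ✓

x = -3, y = 0, z = 5
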